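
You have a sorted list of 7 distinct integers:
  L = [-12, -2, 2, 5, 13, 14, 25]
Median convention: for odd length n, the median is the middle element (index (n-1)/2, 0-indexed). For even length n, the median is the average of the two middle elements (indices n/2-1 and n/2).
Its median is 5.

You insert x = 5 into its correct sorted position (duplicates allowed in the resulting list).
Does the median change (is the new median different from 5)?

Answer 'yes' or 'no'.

Answer: no

Derivation:
Old median = 5
Insert x = 5
New median = 5
Changed? no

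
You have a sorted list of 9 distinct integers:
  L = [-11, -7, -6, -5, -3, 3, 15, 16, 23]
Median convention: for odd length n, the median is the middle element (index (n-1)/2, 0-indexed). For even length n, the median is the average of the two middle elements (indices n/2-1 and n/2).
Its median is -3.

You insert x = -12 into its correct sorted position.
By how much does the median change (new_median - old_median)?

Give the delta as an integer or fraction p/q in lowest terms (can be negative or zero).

Answer: -1

Derivation:
Old median = -3
After inserting x = -12: new sorted = [-12, -11, -7, -6, -5, -3, 3, 15, 16, 23]
New median = -4
Delta = -4 - -3 = -1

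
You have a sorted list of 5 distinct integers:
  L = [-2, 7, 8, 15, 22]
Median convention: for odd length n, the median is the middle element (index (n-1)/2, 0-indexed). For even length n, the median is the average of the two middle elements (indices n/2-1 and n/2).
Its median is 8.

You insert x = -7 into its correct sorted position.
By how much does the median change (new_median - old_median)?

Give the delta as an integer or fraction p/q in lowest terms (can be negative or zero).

Old median = 8
After inserting x = -7: new sorted = [-7, -2, 7, 8, 15, 22]
New median = 15/2
Delta = 15/2 - 8 = -1/2

Answer: -1/2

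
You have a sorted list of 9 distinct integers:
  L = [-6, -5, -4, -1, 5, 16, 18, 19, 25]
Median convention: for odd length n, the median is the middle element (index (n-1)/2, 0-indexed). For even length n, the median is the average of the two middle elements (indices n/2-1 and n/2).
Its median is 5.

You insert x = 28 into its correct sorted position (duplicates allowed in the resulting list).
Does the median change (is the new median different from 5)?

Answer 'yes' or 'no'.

Answer: yes

Derivation:
Old median = 5
Insert x = 28
New median = 21/2
Changed? yes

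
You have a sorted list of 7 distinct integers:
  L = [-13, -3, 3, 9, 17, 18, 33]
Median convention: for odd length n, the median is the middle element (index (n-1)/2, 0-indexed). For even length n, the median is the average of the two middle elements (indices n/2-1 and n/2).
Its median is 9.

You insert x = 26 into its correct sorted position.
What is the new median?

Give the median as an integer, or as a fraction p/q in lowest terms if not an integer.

Answer: 13

Derivation:
Old list (sorted, length 7): [-13, -3, 3, 9, 17, 18, 33]
Old median = 9
Insert x = 26
Old length odd (7). Middle was index 3 = 9.
New length even (8). New median = avg of two middle elements.
x = 26: 6 elements are < x, 1 elements are > x.
New sorted list: [-13, -3, 3, 9, 17, 18, 26, 33]
New median = 13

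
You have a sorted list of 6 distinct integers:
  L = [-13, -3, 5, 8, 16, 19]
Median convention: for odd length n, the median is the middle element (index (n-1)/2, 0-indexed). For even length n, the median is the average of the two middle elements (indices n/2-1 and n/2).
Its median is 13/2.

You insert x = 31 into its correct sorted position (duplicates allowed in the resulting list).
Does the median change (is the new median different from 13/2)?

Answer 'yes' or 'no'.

Old median = 13/2
Insert x = 31
New median = 8
Changed? yes

Answer: yes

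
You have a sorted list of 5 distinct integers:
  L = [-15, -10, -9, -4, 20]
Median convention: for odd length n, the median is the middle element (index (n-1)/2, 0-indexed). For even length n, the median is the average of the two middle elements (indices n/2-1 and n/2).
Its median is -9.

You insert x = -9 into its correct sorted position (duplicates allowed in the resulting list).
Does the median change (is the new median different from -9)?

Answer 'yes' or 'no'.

Answer: no

Derivation:
Old median = -9
Insert x = -9
New median = -9
Changed? no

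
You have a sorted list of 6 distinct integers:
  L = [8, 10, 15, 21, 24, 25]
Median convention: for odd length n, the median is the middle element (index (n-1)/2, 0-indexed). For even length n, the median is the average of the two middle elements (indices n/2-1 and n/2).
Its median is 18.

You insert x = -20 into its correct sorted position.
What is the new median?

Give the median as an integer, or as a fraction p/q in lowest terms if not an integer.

Answer: 15

Derivation:
Old list (sorted, length 6): [8, 10, 15, 21, 24, 25]
Old median = 18
Insert x = -20
Old length even (6). Middle pair: indices 2,3 = 15,21.
New length odd (7). New median = single middle element.
x = -20: 0 elements are < x, 6 elements are > x.
New sorted list: [-20, 8, 10, 15, 21, 24, 25]
New median = 15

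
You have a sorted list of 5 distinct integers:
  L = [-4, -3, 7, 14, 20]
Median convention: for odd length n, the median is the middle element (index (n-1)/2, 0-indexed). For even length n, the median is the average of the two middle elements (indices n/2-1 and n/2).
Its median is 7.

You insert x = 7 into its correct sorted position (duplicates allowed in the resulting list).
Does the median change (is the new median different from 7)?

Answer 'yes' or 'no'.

Answer: no

Derivation:
Old median = 7
Insert x = 7
New median = 7
Changed? no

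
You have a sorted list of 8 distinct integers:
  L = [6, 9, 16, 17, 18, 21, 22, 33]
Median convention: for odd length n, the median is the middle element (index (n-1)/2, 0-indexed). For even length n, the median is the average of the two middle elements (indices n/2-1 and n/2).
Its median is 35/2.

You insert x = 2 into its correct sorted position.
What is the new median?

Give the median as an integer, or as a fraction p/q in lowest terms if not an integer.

Old list (sorted, length 8): [6, 9, 16, 17, 18, 21, 22, 33]
Old median = 35/2
Insert x = 2
Old length even (8). Middle pair: indices 3,4 = 17,18.
New length odd (9). New median = single middle element.
x = 2: 0 elements are < x, 8 elements are > x.
New sorted list: [2, 6, 9, 16, 17, 18, 21, 22, 33]
New median = 17

Answer: 17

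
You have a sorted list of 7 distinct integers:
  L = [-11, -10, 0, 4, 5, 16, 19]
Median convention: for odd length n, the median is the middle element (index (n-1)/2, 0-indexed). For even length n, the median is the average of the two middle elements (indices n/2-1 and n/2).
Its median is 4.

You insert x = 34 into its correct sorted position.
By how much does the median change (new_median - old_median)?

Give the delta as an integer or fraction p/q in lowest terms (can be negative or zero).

Answer: 1/2

Derivation:
Old median = 4
After inserting x = 34: new sorted = [-11, -10, 0, 4, 5, 16, 19, 34]
New median = 9/2
Delta = 9/2 - 4 = 1/2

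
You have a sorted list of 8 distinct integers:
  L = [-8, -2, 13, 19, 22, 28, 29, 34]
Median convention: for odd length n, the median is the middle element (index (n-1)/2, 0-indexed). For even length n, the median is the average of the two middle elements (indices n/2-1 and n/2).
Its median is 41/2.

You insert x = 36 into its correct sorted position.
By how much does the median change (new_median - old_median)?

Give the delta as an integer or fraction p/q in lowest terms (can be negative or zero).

Old median = 41/2
After inserting x = 36: new sorted = [-8, -2, 13, 19, 22, 28, 29, 34, 36]
New median = 22
Delta = 22 - 41/2 = 3/2

Answer: 3/2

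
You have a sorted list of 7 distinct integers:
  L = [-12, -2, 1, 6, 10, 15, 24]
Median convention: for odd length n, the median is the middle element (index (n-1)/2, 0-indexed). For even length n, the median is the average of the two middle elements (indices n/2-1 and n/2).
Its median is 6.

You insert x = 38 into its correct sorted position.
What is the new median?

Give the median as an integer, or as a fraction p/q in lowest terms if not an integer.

Old list (sorted, length 7): [-12, -2, 1, 6, 10, 15, 24]
Old median = 6
Insert x = 38
Old length odd (7). Middle was index 3 = 6.
New length even (8). New median = avg of two middle elements.
x = 38: 7 elements are < x, 0 elements are > x.
New sorted list: [-12, -2, 1, 6, 10, 15, 24, 38]
New median = 8

Answer: 8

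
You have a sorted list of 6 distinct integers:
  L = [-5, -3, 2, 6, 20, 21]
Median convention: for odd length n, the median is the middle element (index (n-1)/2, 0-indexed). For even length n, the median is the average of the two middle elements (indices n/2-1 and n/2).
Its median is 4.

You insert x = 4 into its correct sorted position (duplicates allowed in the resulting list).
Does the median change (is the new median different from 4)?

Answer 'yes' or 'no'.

Answer: no

Derivation:
Old median = 4
Insert x = 4
New median = 4
Changed? no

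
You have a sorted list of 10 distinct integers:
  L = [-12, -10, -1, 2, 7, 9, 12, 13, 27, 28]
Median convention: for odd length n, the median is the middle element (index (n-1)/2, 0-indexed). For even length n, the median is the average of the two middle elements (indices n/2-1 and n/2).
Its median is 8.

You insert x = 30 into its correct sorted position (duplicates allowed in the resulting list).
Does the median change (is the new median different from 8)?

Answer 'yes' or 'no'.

Answer: yes

Derivation:
Old median = 8
Insert x = 30
New median = 9
Changed? yes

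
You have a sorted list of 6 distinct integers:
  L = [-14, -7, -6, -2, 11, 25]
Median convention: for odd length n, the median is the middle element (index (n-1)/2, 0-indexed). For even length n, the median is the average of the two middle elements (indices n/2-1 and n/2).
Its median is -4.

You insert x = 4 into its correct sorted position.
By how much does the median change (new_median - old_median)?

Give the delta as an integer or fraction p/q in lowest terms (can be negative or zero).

Old median = -4
After inserting x = 4: new sorted = [-14, -7, -6, -2, 4, 11, 25]
New median = -2
Delta = -2 - -4 = 2

Answer: 2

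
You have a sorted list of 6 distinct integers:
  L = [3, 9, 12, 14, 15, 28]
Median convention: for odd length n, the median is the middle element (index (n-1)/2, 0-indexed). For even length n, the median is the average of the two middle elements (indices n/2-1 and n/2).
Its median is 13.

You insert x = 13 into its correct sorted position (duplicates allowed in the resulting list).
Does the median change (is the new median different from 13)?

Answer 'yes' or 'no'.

Answer: no

Derivation:
Old median = 13
Insert x = 13
New median = 13
Changed? no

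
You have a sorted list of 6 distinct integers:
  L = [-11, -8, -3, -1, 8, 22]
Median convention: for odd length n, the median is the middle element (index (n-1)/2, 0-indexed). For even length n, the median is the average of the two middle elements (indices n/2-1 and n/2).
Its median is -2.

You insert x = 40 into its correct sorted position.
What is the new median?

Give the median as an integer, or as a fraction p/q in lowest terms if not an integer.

Answer: -1

Derivation:
Old list (sorted, length 6): [-11, -8, -3, -1, 8, 22]
Old median = -2
Insert x = 40
Old length even (6). Middle pair: indices 2,3 = -3,-1.
New length odd (7). New median = single middle element.
x = 40: 6 elements are < x, 0 elements are > x.
New sorted list: [-11, -8, -3, -1, 8, 22, 40]
New median = -1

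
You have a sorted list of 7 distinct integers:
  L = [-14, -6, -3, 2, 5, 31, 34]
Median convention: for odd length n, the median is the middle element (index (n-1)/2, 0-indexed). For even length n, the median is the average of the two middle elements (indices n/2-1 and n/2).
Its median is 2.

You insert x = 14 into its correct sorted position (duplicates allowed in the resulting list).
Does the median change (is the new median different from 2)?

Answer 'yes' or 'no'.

Old median = 2
Insert x = 14
New median = 7/2
Changed? yes

Answer: yes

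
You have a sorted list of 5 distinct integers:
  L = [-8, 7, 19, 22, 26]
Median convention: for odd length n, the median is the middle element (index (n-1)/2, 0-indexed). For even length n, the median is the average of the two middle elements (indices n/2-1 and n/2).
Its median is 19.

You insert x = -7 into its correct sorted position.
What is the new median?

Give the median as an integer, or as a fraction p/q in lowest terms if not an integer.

Old list (sorted, length 5): [-8, 7, 19, 22, 26]
Old median = 19
Insert x = -7
Old length odd (5). Middle was index 2 = 19.
New length even (6). New median = avg of two middle elements.
x = -7: 1 elements are < x, 4 elements are > x.
New sorted list: [-8, -7, 7, 19, 22, 26]
New median = 13

Answer: 13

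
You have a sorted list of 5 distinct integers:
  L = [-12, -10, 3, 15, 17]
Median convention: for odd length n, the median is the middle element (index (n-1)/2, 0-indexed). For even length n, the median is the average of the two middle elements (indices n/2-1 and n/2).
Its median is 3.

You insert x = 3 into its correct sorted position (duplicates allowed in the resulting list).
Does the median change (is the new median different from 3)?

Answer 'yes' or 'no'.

Old median = 3
Insert x = 3
New median = 3
Changed? no

Answer: no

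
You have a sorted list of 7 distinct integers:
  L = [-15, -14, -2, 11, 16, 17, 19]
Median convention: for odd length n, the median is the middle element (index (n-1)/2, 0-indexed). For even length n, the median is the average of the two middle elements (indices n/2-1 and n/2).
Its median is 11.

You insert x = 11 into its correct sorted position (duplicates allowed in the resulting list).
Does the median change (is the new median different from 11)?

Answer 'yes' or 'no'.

Answer: no

Derivation:
Old median = 11
Insert x = 11
New median = 11
Changed? no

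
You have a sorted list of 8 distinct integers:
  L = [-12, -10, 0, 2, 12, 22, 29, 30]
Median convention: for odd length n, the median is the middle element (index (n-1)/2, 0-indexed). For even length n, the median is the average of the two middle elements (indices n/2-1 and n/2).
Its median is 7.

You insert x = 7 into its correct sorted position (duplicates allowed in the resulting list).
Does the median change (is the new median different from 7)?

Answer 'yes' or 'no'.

Old median = 7
Insert x = 7
New median = 7
Changed? no

Answer: no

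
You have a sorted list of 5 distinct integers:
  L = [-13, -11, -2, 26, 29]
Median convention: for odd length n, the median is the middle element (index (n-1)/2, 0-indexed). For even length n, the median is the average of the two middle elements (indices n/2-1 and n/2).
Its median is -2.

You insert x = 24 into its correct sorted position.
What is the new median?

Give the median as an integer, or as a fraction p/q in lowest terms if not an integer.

Answer: 11

Derivation:
Old list (sorted, length 5): [-13, -11, -2, 26, 29]
Old median = -2
Insert x = 24
Old length odd (5). Middle was index 2 = -2.
New length even (6). New median = avg of two middle elements.
x = 24: 3 elements are < x, 2 elements are > x.
New sorted list: [-13, -11, -2, 24, 26, 29]
New median = 11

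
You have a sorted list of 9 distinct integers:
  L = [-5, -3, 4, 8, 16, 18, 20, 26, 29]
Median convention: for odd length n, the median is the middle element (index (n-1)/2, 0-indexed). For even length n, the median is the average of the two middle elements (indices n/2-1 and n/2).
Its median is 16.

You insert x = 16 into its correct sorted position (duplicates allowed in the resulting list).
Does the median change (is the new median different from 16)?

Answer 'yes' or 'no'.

Old median = 16
Insert x = 16
New median = 16
Changed? no

Answer: no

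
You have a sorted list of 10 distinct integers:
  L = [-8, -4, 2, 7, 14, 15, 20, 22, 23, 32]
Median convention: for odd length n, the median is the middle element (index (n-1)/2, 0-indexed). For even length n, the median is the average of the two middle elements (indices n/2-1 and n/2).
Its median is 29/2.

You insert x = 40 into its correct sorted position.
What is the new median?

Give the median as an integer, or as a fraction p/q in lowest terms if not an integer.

Old list (sorted, length 10): [-8, -4, 2, 7, 14, 15, 20, 22, 23, 32]
Old median = 29/2
Insert x = 40
Old length even (10). Middle pair: indices 4,5 = 14,15.
New length odd (11). New median = single middle element.
x = 40: 10 elements are < x, 0 elements are > x.
New sorted list: [-8, -4, 2, 7, 14, 15, 20, 22, 23, 32, 40]
New median = 15

Answer: 15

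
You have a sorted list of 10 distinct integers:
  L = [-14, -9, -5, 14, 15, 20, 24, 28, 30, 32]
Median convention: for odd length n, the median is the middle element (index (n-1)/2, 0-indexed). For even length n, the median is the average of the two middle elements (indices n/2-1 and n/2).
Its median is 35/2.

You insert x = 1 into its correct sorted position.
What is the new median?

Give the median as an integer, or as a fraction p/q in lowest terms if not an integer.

Old list (sorted, length 10): [-14, -9, -5, 14, 15, 20, 24, 28, 30, 32]
Old median = 35/2
Insert x = 1
Old length even (10). Middle pair: indices 4,5 = 15,20.
New length odd (11). New median = single middle element.
x = 1: 3 elements are < x, 7 elements are > x.
New sorted list: [-14, -9, -5, 1, 14, 15, 20, 24, 28, 30, 32]
New median = 15

Answer: 15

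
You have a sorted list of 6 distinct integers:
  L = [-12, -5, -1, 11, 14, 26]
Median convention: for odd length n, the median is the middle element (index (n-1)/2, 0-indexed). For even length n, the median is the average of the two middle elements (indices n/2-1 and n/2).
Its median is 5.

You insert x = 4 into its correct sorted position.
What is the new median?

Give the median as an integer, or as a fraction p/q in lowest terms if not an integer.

Answer: 4

Derivation:
Old list (sorted, length 6): [-12, -5, -1, 11, 14, 26]
Old median = 5
Insert x = 4
Old length even (6). Middle pair: indices 2,3 = -1,11.
New length odd (7). New median = single middle element.
x = 4: 3 elements are < x, 3 elements are > x.
New sorted list: [-12, -5, -1, 4, 11, 14, 26]
New median = 4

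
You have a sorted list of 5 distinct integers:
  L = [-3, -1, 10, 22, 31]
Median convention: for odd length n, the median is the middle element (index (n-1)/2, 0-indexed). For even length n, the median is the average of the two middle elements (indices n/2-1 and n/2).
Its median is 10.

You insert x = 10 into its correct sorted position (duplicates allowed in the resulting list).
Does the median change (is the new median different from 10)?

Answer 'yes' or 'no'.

Old median = 10
Insert x = 10
New median = 10
Changed? no

Answer: no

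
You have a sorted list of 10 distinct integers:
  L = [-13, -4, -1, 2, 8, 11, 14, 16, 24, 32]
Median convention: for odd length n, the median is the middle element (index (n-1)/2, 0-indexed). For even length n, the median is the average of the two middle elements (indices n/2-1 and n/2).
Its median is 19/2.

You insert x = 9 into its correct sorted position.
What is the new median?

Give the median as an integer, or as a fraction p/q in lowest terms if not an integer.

Old list (sorted, length 10): [-13, -4, -1, 2, 8, 11, 14, 16, 24, 32]
Old median = 19/2
Insert x = 9
Old length even (10). Middle pair: indices 4,5 = 8,11.
New length odd (11). New median = single middle element.
x = 9: 5 elements are < x, 5 elements are > x.
New sorted list: [-13, -4, -1, 2, 8, 9, 11, 14, 16, 24, 32]
New median = 9

Answer: 9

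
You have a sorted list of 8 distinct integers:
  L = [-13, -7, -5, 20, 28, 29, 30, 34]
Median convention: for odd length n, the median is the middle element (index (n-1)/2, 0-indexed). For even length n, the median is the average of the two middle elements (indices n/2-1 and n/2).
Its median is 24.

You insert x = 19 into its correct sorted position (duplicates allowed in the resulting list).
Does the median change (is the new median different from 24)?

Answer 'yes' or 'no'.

Answer: yes

Derivation:
Old median = 24
Insert x = 19
New median = 20
Changed? yes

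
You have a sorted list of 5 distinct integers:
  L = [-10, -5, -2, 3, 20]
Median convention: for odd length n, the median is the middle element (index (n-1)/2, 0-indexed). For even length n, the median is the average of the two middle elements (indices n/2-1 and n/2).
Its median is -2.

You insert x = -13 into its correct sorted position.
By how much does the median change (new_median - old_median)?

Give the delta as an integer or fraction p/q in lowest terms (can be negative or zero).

Old median = -2
After inserting x = -13: new sorted = [-13, -10, -5, -2, 3, 20]
New median = -7/2
Delta = -7/2 - -2 = -3/2

Answer: -3/2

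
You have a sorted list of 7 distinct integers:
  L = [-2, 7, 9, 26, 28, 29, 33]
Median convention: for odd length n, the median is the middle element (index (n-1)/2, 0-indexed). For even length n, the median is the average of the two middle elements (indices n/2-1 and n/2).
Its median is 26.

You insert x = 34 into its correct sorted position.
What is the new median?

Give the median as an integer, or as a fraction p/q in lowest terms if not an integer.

Old list (sorted, length 7): [-2, 7, 9, 26, 28, 29, 33]
Old median = 26
Insert x = 34
Old length odd (7). Middle was index 3 = 26.
New length even (8). New median = avg of two middle elements.
x = 34: 7 elements are < x, 0 elements are > x.
New sorted list: [-2, 7, 9, 26, 28, 29, 33, 34]
New median = 27

Answer: 27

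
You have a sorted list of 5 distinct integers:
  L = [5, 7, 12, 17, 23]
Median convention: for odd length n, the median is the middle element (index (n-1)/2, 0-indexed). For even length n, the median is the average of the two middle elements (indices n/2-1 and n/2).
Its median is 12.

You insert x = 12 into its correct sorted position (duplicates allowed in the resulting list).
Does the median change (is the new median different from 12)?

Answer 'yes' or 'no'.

Old median = 12
Insert x = 12
New median = 12
Changed? no

Answer: no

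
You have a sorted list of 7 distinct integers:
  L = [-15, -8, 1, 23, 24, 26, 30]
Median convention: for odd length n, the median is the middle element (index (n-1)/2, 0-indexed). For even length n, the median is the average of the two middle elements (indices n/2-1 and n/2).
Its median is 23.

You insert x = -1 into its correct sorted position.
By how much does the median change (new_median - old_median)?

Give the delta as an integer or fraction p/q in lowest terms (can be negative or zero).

Old median = 23
After inserting x = -1: new sorted = [-15, -8, -1, 1, 23, 24, 26, 30]
New median = 12
Delta = 12 - 23 = -11

Answer: -11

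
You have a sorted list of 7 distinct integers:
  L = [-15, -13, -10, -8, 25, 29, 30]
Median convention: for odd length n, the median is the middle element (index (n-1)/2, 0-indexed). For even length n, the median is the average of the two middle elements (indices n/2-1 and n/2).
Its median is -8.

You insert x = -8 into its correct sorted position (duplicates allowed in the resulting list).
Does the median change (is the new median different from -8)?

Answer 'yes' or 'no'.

Old median = -8
Insert x = -8
New median = -8
Changed? no

Answer: no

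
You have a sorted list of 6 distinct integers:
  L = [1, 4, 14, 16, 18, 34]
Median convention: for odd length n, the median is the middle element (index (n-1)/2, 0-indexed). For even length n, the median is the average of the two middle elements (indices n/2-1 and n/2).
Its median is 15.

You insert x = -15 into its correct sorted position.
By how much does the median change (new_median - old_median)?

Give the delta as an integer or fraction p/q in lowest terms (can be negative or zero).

Answer: -1

Derivation:
Old median = 15
After inserting x = -15: new sorted = [-15, 1, 4, 14, 16, 18, 34]
New median = 14
Delta = 14 - 15 = -1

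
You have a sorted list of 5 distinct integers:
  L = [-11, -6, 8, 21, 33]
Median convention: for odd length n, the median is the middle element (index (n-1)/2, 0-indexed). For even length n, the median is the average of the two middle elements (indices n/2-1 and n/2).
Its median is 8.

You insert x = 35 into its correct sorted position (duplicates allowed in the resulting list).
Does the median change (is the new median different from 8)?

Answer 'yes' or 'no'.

Old median = 8
Insert x = 35
New median = 29/2
Changed? yes

Answer: yes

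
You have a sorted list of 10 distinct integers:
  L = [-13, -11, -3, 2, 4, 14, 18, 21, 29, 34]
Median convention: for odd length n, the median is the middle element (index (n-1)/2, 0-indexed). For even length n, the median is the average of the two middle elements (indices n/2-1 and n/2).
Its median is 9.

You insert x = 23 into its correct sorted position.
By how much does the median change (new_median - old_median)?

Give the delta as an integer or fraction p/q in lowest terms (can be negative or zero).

Old median = 9
After inserting x = 23: new sorted = [-13, -11, -3, 2, 4, 14, 18, 21, 23, 29, 34]
New median = 14
Delta = 14 - 9 = 5

Answer: 5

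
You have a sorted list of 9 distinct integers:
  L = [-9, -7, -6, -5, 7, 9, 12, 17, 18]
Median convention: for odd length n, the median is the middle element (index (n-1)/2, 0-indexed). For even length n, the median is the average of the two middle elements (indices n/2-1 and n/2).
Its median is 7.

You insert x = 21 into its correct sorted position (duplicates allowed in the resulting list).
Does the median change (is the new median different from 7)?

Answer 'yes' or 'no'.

Answer: yes

Derivation:
Old median = 7
Insert x = 21
New median = 8
Changed? yes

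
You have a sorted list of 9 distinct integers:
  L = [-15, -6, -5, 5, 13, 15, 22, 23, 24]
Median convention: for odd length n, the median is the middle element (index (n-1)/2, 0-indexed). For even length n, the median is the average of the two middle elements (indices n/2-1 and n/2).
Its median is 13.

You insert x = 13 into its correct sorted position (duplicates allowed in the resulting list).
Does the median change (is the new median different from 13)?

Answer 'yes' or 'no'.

Answer: no

Derivation:
Old median = 13
Insert x = 13
New median = 13
Changed? no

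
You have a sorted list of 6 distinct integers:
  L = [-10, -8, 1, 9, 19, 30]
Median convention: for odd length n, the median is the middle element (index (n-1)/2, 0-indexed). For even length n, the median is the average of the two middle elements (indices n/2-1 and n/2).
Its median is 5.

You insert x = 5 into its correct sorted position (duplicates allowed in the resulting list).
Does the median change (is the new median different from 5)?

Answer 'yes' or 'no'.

Old median = 5
Insert x = 5
New median = 5
Changed? no

Answer: no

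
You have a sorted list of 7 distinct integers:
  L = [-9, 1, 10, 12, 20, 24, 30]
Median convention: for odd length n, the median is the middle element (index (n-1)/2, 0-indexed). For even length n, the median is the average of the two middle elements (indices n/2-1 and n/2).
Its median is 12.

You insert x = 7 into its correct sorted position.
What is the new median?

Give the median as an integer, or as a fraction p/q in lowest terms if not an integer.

Answer: 11

Derivation:
Old list (sorted, length 7): [-9, 1, 10, 12, 20, 24, 30]
Old median = 12
Insert x = 7
Old length odd (7). Middle was index 3 = 12.
New length even (8). New median = avg of two middle elements.
x = 7: 2 elements are < x, 5 elements are > x.
New sorted list: [-9, 1, 7, 10, 12, 20, 24, 30]
New median = 11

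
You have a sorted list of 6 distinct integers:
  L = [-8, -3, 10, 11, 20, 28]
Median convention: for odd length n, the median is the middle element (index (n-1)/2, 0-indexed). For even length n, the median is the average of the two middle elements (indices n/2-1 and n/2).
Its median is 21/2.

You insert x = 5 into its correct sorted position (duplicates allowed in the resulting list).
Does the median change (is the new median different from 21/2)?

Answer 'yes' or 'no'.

Answer: yes

Derivation:
Old median = 21/2
Insert x = 5
New median = 10
Changed? yes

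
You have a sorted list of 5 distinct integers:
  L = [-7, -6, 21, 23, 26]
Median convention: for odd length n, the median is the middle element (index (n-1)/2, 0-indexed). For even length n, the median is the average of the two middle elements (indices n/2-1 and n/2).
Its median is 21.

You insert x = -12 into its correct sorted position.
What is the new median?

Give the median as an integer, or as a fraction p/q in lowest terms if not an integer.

Old list (sorted, length 5): [-7, -6, 21, 23, 26]
Old median = 21
Insert x = -12
Old length odd (5). Middle was index 2 = 21.
New length even (6). New median = avg of two middle elements.
x = -12: 0 elements are < x, 5 elements are > x.
New sorted list: [-12, -7, -6, 21, 23, 26]
New median = 15/2

Answer: 15/2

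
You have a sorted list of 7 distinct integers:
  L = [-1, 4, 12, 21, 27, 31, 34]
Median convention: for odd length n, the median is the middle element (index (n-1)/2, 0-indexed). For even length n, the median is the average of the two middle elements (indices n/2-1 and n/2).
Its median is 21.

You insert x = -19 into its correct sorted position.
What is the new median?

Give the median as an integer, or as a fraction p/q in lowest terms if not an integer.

Answer: 33/2

Derivation:
Old list (sorted, length 7): [-1, 4, 12, 21, 27, 31, 34]
Old median = 21
Insert x = -19
Old length odd (7). Middle was index 3 = 21.
New length even (8). New median = avg of two middle elements.
x = -19: 0 elements are < x, 7 elements are > x.
New sorted list: [-19, -1, 4, 12, 21, 27, 31, 34]
New median = 33/2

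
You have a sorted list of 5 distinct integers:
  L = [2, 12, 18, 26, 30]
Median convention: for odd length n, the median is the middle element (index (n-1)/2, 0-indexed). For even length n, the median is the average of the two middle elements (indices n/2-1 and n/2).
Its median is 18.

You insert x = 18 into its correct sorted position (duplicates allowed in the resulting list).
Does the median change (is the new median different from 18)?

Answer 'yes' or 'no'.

Old median = 18
Insert x = 18
New median = 18
Changed? no

Answer: no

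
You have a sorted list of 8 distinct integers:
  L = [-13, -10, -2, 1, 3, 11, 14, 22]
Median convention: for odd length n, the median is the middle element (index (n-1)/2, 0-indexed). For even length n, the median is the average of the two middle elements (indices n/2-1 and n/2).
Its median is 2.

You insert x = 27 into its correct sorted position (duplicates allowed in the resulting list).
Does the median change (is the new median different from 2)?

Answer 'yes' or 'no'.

Answer: yes

Derivation:
Old median = 2
Insert x = 27
New median = 3
Changed? yes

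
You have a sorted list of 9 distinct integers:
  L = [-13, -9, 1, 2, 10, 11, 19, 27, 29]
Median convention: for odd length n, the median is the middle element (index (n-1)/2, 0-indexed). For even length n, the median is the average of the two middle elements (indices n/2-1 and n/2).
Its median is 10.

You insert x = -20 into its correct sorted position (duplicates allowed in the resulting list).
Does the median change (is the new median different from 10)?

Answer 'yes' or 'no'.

Old median = 10
Insert x = -20
New median = 6
Changed? yes

Answer: yes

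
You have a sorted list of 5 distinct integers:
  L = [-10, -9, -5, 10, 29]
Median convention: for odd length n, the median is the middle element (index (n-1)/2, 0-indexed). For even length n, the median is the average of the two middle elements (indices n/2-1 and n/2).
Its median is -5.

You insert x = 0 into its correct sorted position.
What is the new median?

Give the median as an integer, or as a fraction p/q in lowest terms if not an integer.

Answer: -5/2

Derivation:
Old list (sorted, length 5): [-10, -9, -5, 10, 29]
Old median = -5
Insert x = 0
Old length odd (5). Middle was index 2 = -5.
New length even (6). New median = avg of two middle elements.
x = 0: 3 elements are < x, 2 elements are > x.
New sorted list: [-10, -9, -5, 0, 10, 29]
New median = -5/2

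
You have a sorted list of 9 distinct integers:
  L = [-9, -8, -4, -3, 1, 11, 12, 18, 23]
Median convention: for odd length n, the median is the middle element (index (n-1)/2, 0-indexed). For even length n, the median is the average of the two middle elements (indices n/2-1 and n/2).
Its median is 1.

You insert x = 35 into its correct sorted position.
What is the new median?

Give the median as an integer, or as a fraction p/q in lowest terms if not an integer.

Answer: 6

Derivation:
Old list (sorted, length 9): [-9, -8, -4, -3, 1, 11, 12, 18, 23]
Old median = 1
Insert x = 35
Old length odd (9). Middle was index 4 = 1.
New length even (10). New median = avg of two middle elements.
x = 35: 9 elements are < x, 0 elements are > x.
New sorted list: [-9, -8, -4, -3, 1, 11, 12, 18, 23, 35]
New median = 6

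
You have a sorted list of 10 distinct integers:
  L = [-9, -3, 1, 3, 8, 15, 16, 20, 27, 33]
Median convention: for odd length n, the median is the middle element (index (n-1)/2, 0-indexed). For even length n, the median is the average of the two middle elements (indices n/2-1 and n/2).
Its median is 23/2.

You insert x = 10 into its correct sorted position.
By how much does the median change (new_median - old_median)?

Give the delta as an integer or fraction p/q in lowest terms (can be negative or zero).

Old median = 23/2
After inserting x = 10: new sorted = [-9, -3, 1, 3, 8, 10, 15, 16, 20, 27, 33]
New median = 10
Delta = 10 - 23/2 = -3/2

Answer: -3/2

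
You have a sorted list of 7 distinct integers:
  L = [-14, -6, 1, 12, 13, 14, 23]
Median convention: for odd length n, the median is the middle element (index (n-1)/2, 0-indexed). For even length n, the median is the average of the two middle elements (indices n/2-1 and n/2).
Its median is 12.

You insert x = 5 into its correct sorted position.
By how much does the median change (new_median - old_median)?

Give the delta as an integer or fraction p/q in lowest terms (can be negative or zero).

Answer: -7/2

Derivation:
Old median = 12
After inserting x = 5: new sorted = [-14, -6, 1, 5, 12, 13, 14, 23]
New median = 17/2
Delta = 17/2 - 12 = -7/2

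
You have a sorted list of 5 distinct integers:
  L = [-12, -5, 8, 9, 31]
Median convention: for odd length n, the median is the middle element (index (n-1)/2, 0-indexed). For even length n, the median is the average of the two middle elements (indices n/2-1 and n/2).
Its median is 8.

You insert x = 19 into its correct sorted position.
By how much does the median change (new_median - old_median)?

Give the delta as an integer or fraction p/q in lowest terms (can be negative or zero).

Old median = 8
After inserting x = 19: new sorted = [-12, -5, 8, 9, 19, 31]
New median = 17/2
Delta = 17/2 - 8 = 1/2

Answer: 1/2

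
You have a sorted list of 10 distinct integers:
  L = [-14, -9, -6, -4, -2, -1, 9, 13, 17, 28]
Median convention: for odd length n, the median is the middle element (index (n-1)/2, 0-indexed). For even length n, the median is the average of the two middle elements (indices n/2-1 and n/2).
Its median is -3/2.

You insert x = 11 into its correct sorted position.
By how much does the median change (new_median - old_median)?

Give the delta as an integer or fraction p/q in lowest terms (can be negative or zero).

Answer: 1/2

Derivation:
Old median = -3/2
After inserting x = 11: new sorted = [-14, -9, -6, -4, -2, -1, 9, 11, 13, 17, 28]
New median = -1
Delta = -1 - -3/2 = 1/2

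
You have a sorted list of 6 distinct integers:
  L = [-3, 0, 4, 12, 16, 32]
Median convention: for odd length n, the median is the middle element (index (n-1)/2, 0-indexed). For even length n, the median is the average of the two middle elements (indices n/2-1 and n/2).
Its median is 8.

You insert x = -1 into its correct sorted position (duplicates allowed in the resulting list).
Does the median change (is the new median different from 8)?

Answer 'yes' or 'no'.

Answer: yes

Derivation:
Old median = 8
Insert x = -1
New median = 4
Changed? yes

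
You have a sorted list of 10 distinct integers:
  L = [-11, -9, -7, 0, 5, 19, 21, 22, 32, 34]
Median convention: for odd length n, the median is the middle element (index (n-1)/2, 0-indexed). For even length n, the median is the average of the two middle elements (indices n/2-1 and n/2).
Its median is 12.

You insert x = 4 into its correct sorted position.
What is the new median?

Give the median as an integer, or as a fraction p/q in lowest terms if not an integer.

Old list (sorted, length 10): [-11, -9, -7, 0, 5, 19, 21, 22, 32, 34]
Old median = 12
Insert x = 4
Old length even (10). Middle pair: indices 4,5 = 5,19.
New length odd (11). New median = single middle element.
x = 4: 4 elements are < x, 6 elements are > x.
New sorted list: [-11, -9, -7, 0, 4, 5, 19, 21, 22, 32, 34]
New median = 5

Answer: 5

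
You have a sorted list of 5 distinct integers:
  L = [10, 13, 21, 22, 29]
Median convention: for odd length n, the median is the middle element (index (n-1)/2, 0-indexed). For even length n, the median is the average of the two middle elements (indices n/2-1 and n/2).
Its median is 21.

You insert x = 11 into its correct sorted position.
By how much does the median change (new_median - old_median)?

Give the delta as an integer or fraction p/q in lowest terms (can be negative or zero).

Answer: -4

Derivation:
Old median = 21
After inserting x = 11: new sorted = [10, 11, 13, 21, 22, 29]
New median = 17
Delta = 17 - 21 = -4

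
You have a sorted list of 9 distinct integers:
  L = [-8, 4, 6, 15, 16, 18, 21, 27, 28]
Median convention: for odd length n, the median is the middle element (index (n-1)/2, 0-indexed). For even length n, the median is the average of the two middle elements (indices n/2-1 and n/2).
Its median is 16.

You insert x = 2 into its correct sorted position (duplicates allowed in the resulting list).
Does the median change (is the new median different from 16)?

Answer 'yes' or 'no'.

Old median = 16
Insert x = 2
New median = 31/2
Changed? yes

Answer: yes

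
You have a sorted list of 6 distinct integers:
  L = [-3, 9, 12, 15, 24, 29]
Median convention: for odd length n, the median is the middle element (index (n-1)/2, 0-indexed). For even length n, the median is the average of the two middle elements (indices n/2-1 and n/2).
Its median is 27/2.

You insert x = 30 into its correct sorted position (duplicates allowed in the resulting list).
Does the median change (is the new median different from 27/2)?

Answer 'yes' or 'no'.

Answer: yes

Derivation:
Old median = 27/2
Insert x = 30
New median = 15
Changed? yes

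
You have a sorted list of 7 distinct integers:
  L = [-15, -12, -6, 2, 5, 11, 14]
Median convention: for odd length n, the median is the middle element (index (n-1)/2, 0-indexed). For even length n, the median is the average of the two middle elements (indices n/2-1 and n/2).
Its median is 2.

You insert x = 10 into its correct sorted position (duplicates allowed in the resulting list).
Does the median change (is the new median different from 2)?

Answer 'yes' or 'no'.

Old median = 2
Insert x = 10
New median = 7/2
Changed? yes

Answer: yes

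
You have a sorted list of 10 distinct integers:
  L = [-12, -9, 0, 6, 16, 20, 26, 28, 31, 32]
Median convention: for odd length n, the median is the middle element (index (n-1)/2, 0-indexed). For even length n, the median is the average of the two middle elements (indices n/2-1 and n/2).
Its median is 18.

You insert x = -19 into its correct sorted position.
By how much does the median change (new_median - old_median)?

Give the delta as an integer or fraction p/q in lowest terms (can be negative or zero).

Old median = 18
After inserting x = -19: new sorted = [-19, -12, -9, 0, 6, 16, 20, 26, 28, 31, 32]
New median = 16
Delta = 16 - 18 = -2

Answer: -2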